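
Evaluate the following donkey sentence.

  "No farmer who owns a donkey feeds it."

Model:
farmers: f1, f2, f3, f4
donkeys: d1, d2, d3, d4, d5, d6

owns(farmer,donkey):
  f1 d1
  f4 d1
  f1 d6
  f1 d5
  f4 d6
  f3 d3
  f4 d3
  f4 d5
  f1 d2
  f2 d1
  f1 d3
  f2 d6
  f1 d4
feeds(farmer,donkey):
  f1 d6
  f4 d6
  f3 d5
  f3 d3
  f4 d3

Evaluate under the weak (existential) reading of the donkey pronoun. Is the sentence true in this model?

"it" takes "a donkey" as antecedent — a donkey pronoun bound across the clause boundary.
Truth condition: for no (f,d) with owns(f,d) does feeds(f,d) hold.
Restrictor pairs — does the scope hold? (f1,d1):fails  (f1,d2):fails  (f1,d3):fails  (f1,d4):fails  (f1,d5):fails  (f1,d6):holds  (f2,d1):fails  (f2,d6):fails  (f3,d3):holds  (f4,d1):fails  (f4,d3):holds  (f4,d5):fails  (f4,d6):holds
Scope holds for 4 pair(s), so the sentence is false.

False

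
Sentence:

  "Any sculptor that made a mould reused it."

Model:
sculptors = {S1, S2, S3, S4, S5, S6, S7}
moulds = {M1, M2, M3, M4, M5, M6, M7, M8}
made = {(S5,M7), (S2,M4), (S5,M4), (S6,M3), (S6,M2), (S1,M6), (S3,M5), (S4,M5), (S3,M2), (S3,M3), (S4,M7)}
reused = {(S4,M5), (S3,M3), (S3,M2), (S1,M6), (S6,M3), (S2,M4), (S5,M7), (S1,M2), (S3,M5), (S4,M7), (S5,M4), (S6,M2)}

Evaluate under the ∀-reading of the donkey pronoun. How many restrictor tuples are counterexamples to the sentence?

"it" takes "a mould" as antecedent — a donkey pronoun bound across the clause boundary.
Strong reading: for every (s,m) with made(s,m), reused(s,m).
Restrictor pairs: (S1,M6) ✓  (S2,M4) ✓  (S3,M2) ✓  (S3,M3) ✓  (S3,M5) ✓  (S4,M5) ✓  (S4,M7) ✓  (S5,M4) ✓  (S5,M7) ✓  (S6,M2) ✓  (S6,M3) ✓
Counterexamples (restrictor pairs failing the scope): 0.

0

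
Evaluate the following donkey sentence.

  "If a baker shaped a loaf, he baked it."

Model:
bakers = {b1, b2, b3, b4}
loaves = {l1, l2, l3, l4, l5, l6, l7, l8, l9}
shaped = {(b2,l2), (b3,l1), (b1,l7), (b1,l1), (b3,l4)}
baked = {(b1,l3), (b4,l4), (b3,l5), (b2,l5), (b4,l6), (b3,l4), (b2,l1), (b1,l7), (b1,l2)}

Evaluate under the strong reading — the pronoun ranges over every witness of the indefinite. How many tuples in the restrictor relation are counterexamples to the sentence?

"it" takes "a loaf" as antecedent — a donkey pronoun bound across the clause boundary.
Strong reading: for every (b,l) with shaped(b,l), baked(b,l).
Restrictor pairs: (b1,l1) ✗  (b1,l7) ✓  (b2,l2) ✗  (b3,l1) ✗  (b3,l4) ✓
Counterexamples (restrictor pairs failing the scope): 3.

3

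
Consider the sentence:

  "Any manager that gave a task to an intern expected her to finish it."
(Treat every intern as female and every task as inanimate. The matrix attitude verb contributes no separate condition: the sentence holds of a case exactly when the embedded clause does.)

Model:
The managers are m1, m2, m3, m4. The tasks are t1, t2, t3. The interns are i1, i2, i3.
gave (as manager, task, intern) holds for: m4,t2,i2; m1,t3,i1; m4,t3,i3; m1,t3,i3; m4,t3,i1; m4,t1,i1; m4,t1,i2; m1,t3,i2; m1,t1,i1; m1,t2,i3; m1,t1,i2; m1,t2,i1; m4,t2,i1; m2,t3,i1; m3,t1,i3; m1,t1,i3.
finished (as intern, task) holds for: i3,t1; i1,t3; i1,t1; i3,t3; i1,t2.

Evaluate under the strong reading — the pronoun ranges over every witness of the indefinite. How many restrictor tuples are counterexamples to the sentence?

"her" takes "an intern" as antecedent and "it" takes "a task"; both are donkey pronouns co-varying with the restrictor.
Strong reading: for every (m,t,i) with gave(m,t,i), finished(i,t).
Restrictor triples: (m1,t1,i1)→finished(i1,t1) ✓  (m1,t1,i2)→finished(i2,t1) ✗  (m1,t1,i3)→finished(i3,t1) ✓  (m1,t2,i1)→finished(i1,t2) ✓  (m1,t2,i3)→finished(i3,t2) ✗  (m1,t3,i1)→finished(i1,t3) ✓  (m1,t3,i2)→finished(i2,t3) ✗  (m1,t3,i3)→finished(i3,t3) ✓  (m2,t3,i1)→finished(i1,t3) ✓  (m3,t1,i3)→finished(i3,t1) ✓  (m4,t1,i1)→finished(i1,t1) ✓  (m4,t1,i2)→finished(i2,t1) ✗  (m4,t2,i1)→finished(i1,t2) ✓  (m4,t2,i2)→finished(i2,t2) ✗  (m4,t3,i1)→finished(i1,t3) ✓  (m4,t3,i3)→finished(i3,t3) ✓
Counterexamples (restrictor triples failing the scope): 5.

5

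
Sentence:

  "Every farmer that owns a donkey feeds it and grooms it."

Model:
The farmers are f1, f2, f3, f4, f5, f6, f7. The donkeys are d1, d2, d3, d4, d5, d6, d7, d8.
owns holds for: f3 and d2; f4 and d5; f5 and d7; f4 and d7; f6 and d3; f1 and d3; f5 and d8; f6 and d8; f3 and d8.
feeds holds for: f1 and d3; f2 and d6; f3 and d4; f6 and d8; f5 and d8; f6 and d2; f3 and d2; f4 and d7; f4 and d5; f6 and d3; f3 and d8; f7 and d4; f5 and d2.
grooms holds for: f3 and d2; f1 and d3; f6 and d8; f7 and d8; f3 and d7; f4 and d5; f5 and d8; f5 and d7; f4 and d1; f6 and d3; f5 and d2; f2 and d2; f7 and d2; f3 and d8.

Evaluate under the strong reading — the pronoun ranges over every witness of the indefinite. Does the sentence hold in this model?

"it" takes "a donkey" as antecedent — a donkey pronoun bound across the clause boundary.
Strong reading: for every (f,d) with owns(f,d), feeds(f,d) ∧ grooms(f,d).
Restrictor pairs: (f1,d3) ✓  (f3,d2) ✓  (f3,d8) ✓  (f4,d5) ✓  (f4,d7) ✗  (f5,d7) ✗  (f5,d8) ✓  (f6,d3) ✓  (f6,d8) ✓
Counterexample: (f4,d7) is in owns but fails the scope.

False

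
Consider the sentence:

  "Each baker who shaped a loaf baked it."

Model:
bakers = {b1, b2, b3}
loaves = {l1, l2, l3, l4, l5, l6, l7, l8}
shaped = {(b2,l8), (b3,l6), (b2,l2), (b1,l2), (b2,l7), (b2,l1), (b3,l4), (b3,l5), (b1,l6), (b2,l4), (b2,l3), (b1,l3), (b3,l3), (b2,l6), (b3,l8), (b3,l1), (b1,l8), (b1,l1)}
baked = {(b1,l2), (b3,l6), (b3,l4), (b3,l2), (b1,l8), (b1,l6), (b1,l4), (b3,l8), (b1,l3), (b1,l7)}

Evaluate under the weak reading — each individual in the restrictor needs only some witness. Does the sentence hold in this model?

"it" takes "a loaf" as antecedent — a donkey pronoun bound across the clause boundary.
Weak reading: every baker b with some shaped-loaf has at least one shaped-loaf l such that baked(b,l).
Per baker: b1:✓  b2:✗  b3:✓
b2 has no witness among its shaped-loaves.

False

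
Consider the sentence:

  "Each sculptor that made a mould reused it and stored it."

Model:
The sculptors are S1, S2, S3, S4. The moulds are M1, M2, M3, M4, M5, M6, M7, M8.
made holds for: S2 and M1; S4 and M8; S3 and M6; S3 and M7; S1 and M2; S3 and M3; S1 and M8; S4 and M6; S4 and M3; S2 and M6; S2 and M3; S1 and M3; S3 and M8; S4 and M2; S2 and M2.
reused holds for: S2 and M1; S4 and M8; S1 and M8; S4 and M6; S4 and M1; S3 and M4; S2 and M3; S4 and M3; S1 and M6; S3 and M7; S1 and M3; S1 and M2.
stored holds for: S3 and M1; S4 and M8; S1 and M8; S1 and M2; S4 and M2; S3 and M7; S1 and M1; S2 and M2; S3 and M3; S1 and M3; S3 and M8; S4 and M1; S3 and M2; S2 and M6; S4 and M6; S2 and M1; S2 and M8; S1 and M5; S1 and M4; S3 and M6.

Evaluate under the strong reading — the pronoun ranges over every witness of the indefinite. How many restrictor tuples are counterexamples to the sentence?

8

"it" takes "a mould" as antecedent — a donkey pronoun bound across the clause boundary.
Strong reading: for every (s,m) with made(s,m), reused(s,m) ∧ stored(s,m).
Restrictor pairs: (S1,M2) ✓  (S1,M3) ✓  (S1,M8) ✓  (S2,M1) ✓  (S2,M2) ✗  (S2,M3) ✗  (S2,M6) ✗  (S3,M3) ✗  (S3,M6) ✗  (S3,M7) ✓  (S3,M8) ✗  (S4,M2) ✗  (S4,M3) ✗  (S4,M6) ✓  (S4,M8) ✓
Counterexamples (restrictor pairs failing the scope): 8.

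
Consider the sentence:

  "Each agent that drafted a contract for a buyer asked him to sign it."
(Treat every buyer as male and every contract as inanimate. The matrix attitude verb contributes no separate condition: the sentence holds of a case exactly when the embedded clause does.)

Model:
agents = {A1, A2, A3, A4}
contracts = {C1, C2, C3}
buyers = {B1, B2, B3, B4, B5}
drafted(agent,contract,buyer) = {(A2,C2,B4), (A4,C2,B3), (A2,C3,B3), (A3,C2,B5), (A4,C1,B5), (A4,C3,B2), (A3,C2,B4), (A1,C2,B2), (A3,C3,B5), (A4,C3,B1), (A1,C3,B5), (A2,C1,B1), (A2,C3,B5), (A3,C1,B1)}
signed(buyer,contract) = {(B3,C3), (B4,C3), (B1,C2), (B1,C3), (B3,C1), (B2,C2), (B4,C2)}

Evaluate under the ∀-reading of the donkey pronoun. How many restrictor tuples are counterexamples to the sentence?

9

"him" takes "a buyer" as antecedent and "it" takes "a contract"; both are donkey pronouns co-varying with the restrictor.
Strong reading: for every (a,c,b) with drafted(a,c,b), signed(b,c).
Restrictor triples: (A1,C2,B2)→signed(B2,C2) ✓  (A1,C3,B5)→signed(B5,C3) ✗  (A2,C1,B1)→signed(B1,C1) ✗  (A2,C2,B4)→signed(B4,C2) ✓  (A2,C3,B3)→signed(B3,C3) ✓  (A2,C3,B5)→signed(B5,C3) ✗  (A3,C1,B1)→signed(B1,C1) ✗  (A3,C2,B4)→signed(B4,C2) ✓  (A3,C2,B5)→signed(B5,C2) ✗  (A3,C3,B5)→signed(B5,C3) ✗  (A4,C1,B5)→signed(B5,C1) ✗  (A4,C2,B3)→signed(B3,C2) ✗  (A4,C3,B1)→signed(B1,C3) ✓  (A4,C3,B2)→signed(B2,C3) ✗
Counterexamples (restrictor triples failing the scope): 9.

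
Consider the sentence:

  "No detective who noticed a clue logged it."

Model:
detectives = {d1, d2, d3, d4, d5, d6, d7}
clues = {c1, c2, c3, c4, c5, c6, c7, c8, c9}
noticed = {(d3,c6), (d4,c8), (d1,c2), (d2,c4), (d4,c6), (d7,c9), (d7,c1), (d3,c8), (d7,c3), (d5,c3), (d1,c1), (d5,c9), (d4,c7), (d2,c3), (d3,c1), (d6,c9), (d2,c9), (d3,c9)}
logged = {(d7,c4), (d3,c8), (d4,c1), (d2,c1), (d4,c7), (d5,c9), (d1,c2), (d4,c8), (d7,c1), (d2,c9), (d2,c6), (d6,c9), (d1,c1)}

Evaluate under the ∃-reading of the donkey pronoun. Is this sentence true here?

"it" takes "a clue" as antecedent — a donkey pronoun bound across the clause boundary.
Truth condition: for no (d,c) with noticed(d,c) does logged(d,c) hold.
Restrictor pairs — does the scope hold? (d1,c1):holds  (d1,c2):holds  (d2,c3):fails  (d2,c4):fails  (d2,c9):holds  (d3,c1):fails  (d3,c6):fails  (d3,c8):holds  (d3,c9):fails  (d4,c6):fails  (d4,c7):holds  (d4,c8):holds  (d5,c3):fails  (d5,c9):holds  (d6,c9):holds  (d7,c1):holds  (d7,c3):fails  (d7,c9):fails
Scope holds for 9 pair(s), so the sentence is false.

False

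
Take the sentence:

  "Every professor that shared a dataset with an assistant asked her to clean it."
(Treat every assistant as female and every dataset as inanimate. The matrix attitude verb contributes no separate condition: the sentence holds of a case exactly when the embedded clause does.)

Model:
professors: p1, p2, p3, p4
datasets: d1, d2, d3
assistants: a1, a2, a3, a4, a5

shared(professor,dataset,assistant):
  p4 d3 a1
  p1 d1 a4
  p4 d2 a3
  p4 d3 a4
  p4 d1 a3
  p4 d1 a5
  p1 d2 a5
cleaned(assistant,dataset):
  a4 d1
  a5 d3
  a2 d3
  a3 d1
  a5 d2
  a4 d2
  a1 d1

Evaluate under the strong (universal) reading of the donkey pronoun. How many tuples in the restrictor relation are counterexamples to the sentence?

"her" takes "an assistant" as antecedent and "it" takes "a dataset"; both are donkey pronouns co-varying with the restrictor.
Strong reading: for every (p,d,a) with shared(p,d,a), cleaned(a,d).
Restrictor triples: (p1,d1,a4)→cleaned(a4,d1) ✓  (p1,d2,a5)→cleaned(a5,d2) ✓  (p4,d1,a3)→cleaned(a3,d1) ✓  (p4,d1,a5)→cleaned(a5,d1) ✗  (p4,d2,a3)→cleaned(a3,d2) ✗  (p4,d3,a1)→cleaned(a1,d3) ✗  (p4,d3,a4)→cleaned(a4,d3) ✗
Counterexamples (restrictor triples failing the scope): 4.

4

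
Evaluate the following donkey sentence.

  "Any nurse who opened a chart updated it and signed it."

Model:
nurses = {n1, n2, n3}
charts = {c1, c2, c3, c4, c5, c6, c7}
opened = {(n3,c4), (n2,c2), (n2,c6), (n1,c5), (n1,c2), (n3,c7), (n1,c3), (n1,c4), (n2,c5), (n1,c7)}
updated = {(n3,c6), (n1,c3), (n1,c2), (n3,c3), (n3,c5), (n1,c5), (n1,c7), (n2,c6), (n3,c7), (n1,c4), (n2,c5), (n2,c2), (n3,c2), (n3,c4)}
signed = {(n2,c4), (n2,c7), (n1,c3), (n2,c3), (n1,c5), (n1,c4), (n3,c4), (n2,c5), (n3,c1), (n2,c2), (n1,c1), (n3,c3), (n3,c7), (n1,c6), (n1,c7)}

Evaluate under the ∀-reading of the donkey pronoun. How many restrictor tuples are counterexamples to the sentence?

"it" takes "a chart" as antecedent — a donkey pronoun bound across the clause boundary.
Strong reading: for every (n,c) with opened(n,c), updated(n,c) ∧ signed(n,c).
Restrictor pairs: (n1,c2) ✗  (n1,c3) ✓  (n1,c4) ✓  (n1,c5) ✓  (n1,c7) ✓  (n2,c2) ✓  (n2,c5) ✓  (n2,c6) ✗  (n3,c4) ✓  (n3,c7) ✓
Counterexamples (restrictor pairs failing the scope): 2.

2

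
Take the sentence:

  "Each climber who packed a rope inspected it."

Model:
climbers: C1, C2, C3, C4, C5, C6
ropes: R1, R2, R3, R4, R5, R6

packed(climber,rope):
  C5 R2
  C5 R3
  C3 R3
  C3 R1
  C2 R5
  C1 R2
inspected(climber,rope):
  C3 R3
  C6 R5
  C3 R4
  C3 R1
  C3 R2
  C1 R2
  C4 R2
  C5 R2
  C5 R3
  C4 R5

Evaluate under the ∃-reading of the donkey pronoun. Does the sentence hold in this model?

False

"it" takes "a rope" as antecedent — a donkey pronoun bound across the clause boundary.
Weak reading: every climber c with some packed-rope has at least one packed-rope r such that inspected(c,r).
Per climber: C1:✓  C2:✗  C3:✓  C5:✓
C2 has no witness among its packed-ropes.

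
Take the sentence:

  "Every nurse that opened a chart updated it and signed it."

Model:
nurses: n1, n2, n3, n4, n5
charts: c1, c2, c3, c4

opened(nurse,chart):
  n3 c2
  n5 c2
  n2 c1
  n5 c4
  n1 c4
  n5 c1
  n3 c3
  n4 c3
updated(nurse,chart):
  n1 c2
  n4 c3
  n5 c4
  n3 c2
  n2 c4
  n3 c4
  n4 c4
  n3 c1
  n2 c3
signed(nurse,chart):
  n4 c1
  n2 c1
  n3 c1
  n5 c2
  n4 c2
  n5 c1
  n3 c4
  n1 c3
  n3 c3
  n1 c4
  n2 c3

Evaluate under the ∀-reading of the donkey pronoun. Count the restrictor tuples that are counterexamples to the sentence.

"it" takes "a chart" as antecedent — a donkey pronoun bound across the clause boundary.
Strong reading: for every (n,c) with opened(n,c), updated(n,c) ∧ signed(n,c).
Restrictor pairs: (n1,c4) ✗  (n2,c1) ✗  (n3,c2) ✗  (n3,c3) ✗  (n4,c3) ✗  (n5,c1) ✗  (n5,c2) ✗  (n5,c4) ✗
Counterexamples (restrictor pairs failing the scope): 8.

8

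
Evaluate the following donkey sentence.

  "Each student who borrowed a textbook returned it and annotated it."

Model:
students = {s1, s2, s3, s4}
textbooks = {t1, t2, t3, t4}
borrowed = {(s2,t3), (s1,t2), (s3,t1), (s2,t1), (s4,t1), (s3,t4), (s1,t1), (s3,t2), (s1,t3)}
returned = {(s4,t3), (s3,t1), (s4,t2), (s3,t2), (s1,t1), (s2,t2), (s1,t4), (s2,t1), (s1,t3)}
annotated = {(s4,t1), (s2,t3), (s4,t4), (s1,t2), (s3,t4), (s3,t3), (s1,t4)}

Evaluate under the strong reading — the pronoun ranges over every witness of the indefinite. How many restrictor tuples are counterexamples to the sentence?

"it" takes "a textbook" as antecedent — a donkey pronoun bound across the clause boundary.
Strong reading: for every (s,t) with borrowed(s,t), returned(s,t) ∧ annotated(s,t).
Restrictor pairs: (s1,t1) ✗  (s1,t2) ✗  (s1,t3) ✗  (s2,t1) ✗  (s2,t3) ✗  (s3,t1) ✗  (s3,t2) ✗  (s3,t4) ✗  (s4,t1) ✗
Counterexamples (restrictor pairs failing the scope): 9.

9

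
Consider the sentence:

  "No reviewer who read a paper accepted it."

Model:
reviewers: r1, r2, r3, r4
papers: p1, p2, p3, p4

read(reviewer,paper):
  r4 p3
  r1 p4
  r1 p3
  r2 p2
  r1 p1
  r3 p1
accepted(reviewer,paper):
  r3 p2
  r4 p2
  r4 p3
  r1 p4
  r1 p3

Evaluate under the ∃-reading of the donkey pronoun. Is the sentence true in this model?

False

"it" takes "a paper" as antecedent — a donkey pronoun bound across the clause boundary.
Truth condition: for no (r,p) with read(r,p) does accepted(r,p) hold.
Restrictor pairs — does the scope hold? (r1,p1):fails  (r1,p3):holds  (r1,p4):holds  (r2,p2):fails  (r3,p1):fails  (r4,p3):holds
Scope holds for 3 pair(s), so the sentence is false.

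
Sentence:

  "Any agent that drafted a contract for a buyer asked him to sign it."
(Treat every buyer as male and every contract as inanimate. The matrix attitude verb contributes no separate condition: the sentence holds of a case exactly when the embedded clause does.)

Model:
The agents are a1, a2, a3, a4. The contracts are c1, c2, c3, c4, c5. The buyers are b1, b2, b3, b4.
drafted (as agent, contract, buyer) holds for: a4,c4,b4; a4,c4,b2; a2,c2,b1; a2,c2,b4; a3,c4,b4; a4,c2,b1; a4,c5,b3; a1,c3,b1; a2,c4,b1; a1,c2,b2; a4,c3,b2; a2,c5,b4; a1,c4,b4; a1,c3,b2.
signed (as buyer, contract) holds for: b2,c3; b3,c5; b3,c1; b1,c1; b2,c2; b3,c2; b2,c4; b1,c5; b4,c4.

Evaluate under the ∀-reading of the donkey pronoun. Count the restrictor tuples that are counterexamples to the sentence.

"him" takes "a buyer" as antecedent and "it" takes "a contract"; both are donkey pronouns co-varying with the restrictor.
Strong reading: for every (a,c,b) with drafted(a,c,b), signed(b,c).
Restrictor triples: (a1,c2,b2)→signed(b2,c2) ✓  (a1,c3,b1)→signed(b1,c3) ✗  (a1,c3,b2)→signed(b2,c3) ✓  (a1,c4,b4)→signed(b4,c4) ✓  (a2,c2,b1)→signed(b1,c2) ✗  (a2,c2,b4)→signed(b4,c2) ✗  (a2,c4,b1)→signed(b1,c4) ✗  (a2,c5,b4)→signed(b4,c5) ✗  (a3,c4,b4)→signed(b4,c4) ✓  (a4,c2,b1)→signed(b1,c2) ✗  (a4,c3,b2)→signed(b2,c3) ✓  (a4,c4,b2)→signed(b2,c4) ✓  (a4,c4,b4)→signed(b4,c4) ✓  (a4,c5,b3)→signed(b3,c5) ✓
Counterexamples (restrictor triples failing the scope): 6.

6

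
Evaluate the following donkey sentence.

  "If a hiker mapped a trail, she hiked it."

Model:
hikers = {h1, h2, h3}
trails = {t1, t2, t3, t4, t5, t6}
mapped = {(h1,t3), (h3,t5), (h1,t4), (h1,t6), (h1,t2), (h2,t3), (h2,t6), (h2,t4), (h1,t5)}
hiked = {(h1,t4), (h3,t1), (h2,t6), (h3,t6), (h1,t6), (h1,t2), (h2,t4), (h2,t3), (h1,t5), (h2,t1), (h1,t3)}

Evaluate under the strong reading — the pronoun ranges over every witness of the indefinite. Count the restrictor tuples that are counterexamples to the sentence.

"it" takes "a trail" as antecedent — a donkey pronoun bound across the clause boundary.
Strong reading: for every (h,t) with mapped(h,t), hiked(h,t).
Restrictor pairs: (h1,t2) ✓  (h1,t3) ✓  (h1,t4) ✓  (h1,t5) ✓  (h1,t6) ✓  (h2,t3) ✓  (h2,t4) ✓  (h2,t6) ✓  (h3,t5) ✗
Counterexamples (restrictor pairs failing the scope): 1.

1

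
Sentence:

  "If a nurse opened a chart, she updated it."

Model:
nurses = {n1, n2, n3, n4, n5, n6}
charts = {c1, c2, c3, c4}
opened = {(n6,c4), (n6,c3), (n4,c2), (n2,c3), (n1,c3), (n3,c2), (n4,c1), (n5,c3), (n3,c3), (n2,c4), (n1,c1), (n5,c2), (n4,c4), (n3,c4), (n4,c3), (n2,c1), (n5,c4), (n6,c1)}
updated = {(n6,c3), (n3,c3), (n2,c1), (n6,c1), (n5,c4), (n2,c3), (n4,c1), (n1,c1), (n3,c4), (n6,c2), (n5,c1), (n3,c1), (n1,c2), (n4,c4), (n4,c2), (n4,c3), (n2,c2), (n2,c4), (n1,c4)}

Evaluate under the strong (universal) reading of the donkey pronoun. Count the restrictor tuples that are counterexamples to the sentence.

"it" takes "a chart" as antecedent — a donkey pronoun bound across the clause boundary.
Strong reading: for every (n,c) with opened(n,c), updated(n,c).
Restrictor pairs: (n1,c1) ✓  (n1,c3) ✗  (n2,c1) ✓  (n2,c3) ✓  (n2,c4) ✓  (n3,c2) ✗  (n3,c3) ✓  (n3,c4) ✓  (n4,c1) ✓  (n4,c2) ✓  (n4,c3) ✓  (n4,c4) ✓  (n5,c2) ✗  (n5,c3) ✗  (n5,c4) ✓  (n6,c1) ✓  (n6,c3) ✓  (n6,c4) ✗
Counterexamples (restrictor pairs failing the scope): 5.

5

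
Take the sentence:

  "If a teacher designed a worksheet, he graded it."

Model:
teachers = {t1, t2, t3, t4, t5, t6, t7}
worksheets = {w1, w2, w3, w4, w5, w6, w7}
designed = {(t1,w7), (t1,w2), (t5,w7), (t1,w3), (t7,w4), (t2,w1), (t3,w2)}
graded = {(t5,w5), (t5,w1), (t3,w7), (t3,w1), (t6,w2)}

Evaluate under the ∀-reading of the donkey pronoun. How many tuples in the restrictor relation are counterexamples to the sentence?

"it" takes "a worksheet" as antecedent — a donkey pronoun bound across the clause boundary.
Strong reading: for every (t,w) with designed(t,w), graded(t,w).
Restrictor pairs: (t1,w2) ✗  (t1,w3) ✗  (t1,w7) ✗  (t2,w1) ✗  (t3,w2) ✗  (t5,w7) ✗  (t7,w4) ✗
Counterexamples (restrictor pairs failing the scope): 7.

7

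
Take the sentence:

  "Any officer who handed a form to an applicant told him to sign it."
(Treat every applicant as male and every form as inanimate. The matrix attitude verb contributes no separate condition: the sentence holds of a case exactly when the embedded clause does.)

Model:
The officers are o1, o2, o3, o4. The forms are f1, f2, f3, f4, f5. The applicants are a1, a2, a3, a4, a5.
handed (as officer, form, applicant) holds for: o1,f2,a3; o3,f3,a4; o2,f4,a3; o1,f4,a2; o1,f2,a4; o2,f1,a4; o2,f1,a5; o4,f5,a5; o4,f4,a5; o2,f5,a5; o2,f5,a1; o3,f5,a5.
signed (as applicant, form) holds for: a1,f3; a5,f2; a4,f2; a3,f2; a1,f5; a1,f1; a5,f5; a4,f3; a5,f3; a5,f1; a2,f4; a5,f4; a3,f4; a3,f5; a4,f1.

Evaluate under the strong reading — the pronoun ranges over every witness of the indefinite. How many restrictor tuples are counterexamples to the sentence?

"him" takes "an applicant" as antecedent and "it" takes "a form"; both are donkey pronouns co-varying with the restrictor.
Strong reading: for every (o,f,a) with handed(o,f,a), signed(a,f).
Restrictor triples: (o1,f2,a3)→signed(a3,f2) ✓  (o1,f2,a4)→signed(a4,f2) ✓  (o1,f4,a2)→signed(a2,f4) ✓  (o2,f1,a4)→signed(a4,f1) ✓  (o2,f1,a5)→signed(a5,f1) ✓  (o2,f4,a3)→signed(a3,f4) ✓  (o2,f5,a1)→signed(a1,f5) ✓  (o2,f5,a5)→signed(a5,f5) ✓  (o3,f3,a4)→signed(a4,f3) ✓  (o3,f5,a5)→signed(a5,f5) ✓  (o4,f4,a5)→signed(a5,f4) ✓  (o4,f5,a5)→signed(a5,f5) ✓
Counterexamples (restrictor triples failing the scope): 0.

0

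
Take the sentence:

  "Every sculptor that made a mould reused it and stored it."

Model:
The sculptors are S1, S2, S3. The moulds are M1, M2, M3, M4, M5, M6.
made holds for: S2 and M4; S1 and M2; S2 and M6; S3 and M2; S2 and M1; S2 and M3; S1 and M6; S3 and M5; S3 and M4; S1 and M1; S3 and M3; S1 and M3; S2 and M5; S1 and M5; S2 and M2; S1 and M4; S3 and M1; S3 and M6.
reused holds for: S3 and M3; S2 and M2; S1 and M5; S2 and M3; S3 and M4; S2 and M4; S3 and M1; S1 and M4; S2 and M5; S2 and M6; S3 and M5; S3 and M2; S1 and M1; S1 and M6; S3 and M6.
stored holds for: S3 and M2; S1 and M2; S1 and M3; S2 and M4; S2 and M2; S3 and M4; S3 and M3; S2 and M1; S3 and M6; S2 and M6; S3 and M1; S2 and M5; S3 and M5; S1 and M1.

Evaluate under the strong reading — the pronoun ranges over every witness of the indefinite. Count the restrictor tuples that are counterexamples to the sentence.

"it" takes "a mould" as antecedent — a donkey pronoun bound across the clause boundary.
Strong reading: for every (s,m) with made(s,m), reused(s,m) ∧ stored(s,m).
Restrictor pairs: (S1,M1) ✓  (S1,M2) ✗  (S1,M3) ✗  (S1,M4) ✗  (S1,M5) ✗  (S1,M6) ✗  (S2,M1) ✗  (S2,M2) ✓  (S2,M3) ✗  (S2,M4) ✓  (S2,M5) ✓  (S2,M6) ✓  (S3,M1) ✓  (S3,M2) ✓  (S3,M3) ✓  (S3,M4) ✓  (S3,M5) ✓  (S3,M6) ✓
Counterexamples (restrictor pairs failing the scope): 7.

7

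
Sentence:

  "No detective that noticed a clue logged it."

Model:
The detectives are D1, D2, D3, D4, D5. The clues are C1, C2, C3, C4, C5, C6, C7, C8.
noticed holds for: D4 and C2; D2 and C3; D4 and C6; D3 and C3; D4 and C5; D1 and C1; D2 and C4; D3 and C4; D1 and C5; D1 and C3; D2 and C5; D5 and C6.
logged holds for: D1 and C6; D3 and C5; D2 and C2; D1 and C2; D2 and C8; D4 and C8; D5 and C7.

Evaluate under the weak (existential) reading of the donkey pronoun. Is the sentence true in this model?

"it" takes "a clue" as antecedent — a donkey pronoun bound across the clause boundary.
Truth condition: for no (d,c) with noticed(d,c) does logged(d,c) hold.
Restrictor pairs — does the scope hold? (D1,C1):fails  (D1,C3):fails  (D1,C5):fails  (D2,C3):fails  (D2,C4):fails  (D2,C5):fails  (D3,C3):fails  (D3,C4):fails  (D4,C2):fails  (D4,C5):fails  (D4,C6):fails  (D5,C6):fails
Scope holds for no restrictor pair, so the sentence is true.

True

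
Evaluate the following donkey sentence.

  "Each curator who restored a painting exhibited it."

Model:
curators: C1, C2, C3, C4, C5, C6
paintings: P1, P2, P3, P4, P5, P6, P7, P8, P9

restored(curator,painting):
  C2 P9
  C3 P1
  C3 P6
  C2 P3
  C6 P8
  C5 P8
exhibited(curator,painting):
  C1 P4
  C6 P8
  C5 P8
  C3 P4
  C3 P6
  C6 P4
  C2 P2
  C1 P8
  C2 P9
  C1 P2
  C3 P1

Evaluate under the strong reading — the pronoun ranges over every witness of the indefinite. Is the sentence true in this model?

False

"it" takes "a painting" as antecedent — a donkey pronoun bound across the clause boundary.
Strong reading: for every (c,p) with restored(c,p), exhibited(c,p).
Restrictor pairs: (C2,P3) ✗  (C2,P9) ✓  (C3,P1) ✓  (C3,P6) ✓  (C5,P8) ✓  (C6,P8) ✓
Counterexample: (C2,P3) is in restored but fails the scope.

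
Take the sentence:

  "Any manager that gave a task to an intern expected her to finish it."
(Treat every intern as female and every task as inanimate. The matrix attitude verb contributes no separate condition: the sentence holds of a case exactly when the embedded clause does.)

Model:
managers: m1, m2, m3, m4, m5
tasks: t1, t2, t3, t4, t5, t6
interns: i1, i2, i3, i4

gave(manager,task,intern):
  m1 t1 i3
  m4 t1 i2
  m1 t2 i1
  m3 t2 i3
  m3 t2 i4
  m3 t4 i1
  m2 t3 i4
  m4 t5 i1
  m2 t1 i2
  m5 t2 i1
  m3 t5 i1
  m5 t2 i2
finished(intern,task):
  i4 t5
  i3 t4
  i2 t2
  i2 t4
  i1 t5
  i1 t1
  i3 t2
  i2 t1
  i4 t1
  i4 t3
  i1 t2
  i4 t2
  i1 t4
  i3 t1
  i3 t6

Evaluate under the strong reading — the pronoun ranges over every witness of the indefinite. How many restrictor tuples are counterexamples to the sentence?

0

"her" takes "an intern" as antecedent and "it" takes "a task"; both are donkey pronouns co-varying with the restrictor.
Strong reading: for every (m,t,i) with gave(m,t,i), finished(i,t).
Restrictor triples: (m1,t1,i3)→finished(i3,t1) ✓  (m1,t2,i1)→finished(i1,t2) ✓  (m2,t1,i2)→finished(i2,t1) ✓  (m2,t3,i4)→finished(i4,t3) ✓  (m3,t2,i3)→finished(i3,t2) ✓  (m3,t2,i4)→finished(i4,t2) ✓  (m3,t4,i1)→finished(i1,t4) ✓  (m3,t5,i1)→finished(i1,t5) ✓  (m4,t1,i2)→finished(i2,t1) ✓  (m4,t5,i1)→finished(i1,t5) ✓  (m5,t2,i1)→finished(i1,t2) ✓  (m5,t2,i2)→finished(i2,t2) ✓
Counterexamples (restrictor triples failing the scope): 0.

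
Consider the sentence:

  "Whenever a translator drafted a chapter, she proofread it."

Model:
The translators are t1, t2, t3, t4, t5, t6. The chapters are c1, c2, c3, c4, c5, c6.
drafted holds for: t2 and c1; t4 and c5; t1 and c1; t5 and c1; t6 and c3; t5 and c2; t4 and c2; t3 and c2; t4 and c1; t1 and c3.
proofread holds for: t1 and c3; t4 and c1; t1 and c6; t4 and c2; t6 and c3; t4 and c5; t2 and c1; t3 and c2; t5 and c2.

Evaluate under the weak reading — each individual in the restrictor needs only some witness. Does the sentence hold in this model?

True

"it" takes "a chapter" as antecedent — a donkey pronoun bound across the clause boundary.
Weak reading: every translator t with some drafted-chapter has at least one drafted-chapter c such that proofread(t,c).
Per translator: t1:✓  t2:✓  t3:✓  t4:✓  t5:✓  t6:✓
Every translator in the restrictor has a witness.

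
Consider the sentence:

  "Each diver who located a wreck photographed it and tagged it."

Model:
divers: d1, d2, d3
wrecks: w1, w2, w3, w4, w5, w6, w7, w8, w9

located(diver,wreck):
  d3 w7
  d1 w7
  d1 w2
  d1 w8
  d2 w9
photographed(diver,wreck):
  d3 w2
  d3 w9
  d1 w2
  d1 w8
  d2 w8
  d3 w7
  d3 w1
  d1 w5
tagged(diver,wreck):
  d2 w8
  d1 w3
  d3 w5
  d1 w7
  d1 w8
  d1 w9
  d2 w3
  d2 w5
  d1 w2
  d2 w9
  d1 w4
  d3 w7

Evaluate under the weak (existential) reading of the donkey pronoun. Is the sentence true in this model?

False

"it" takes "a wreck" as antecedent — a donkey pronoun bound across the clause boundary.
Weak reading: every diver d with some located-wreck has at least one located-wreck w such that photographed(d,w) ∧ tagged(d,w).
Per diver: d1:✓  d2:✗  d3:✓
d2 has no witness among its located-wrecks.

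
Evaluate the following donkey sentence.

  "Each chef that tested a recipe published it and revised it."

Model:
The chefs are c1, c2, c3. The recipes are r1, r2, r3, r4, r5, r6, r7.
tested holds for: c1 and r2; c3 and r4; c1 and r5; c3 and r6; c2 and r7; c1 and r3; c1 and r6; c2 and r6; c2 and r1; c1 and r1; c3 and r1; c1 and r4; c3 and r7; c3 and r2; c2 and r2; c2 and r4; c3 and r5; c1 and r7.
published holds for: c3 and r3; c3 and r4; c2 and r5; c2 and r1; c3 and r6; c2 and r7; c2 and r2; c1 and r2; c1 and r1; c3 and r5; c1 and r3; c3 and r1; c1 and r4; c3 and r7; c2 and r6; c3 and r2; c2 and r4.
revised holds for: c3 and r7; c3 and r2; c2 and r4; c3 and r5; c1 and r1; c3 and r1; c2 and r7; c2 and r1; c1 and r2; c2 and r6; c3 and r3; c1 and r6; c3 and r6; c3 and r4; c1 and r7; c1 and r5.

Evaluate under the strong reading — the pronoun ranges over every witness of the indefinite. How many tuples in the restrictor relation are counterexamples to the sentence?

6

"it" takes "a recipe" as antecedent — a donkey pronoun bound across the clause boundary.
Strong reading: for every (c,r) with tested(c,r), published(c,r) ∧ revised(c,r).
Restrictor pairs: (c1,r1) ✓  (c1,r2) ✓  (c1,r3) ✗  (c1,r4) ✗  (c1,r5) ✗  (c1,r6) ✗  (c1,r7) ✗  (c2,r1) ✓  (c2,r2) ✗  (c2,r4) ✓  (c2,r6) ✓  (c2,r7) ✓  (c3,r1) ✓  (c3,r2) ✓  (c3,r4) ✓  (c3,r5) ✓  (c3,r6) ✓  (c3,r7) ✓
Counterexamples (restrictor pairs failing the scope): 6.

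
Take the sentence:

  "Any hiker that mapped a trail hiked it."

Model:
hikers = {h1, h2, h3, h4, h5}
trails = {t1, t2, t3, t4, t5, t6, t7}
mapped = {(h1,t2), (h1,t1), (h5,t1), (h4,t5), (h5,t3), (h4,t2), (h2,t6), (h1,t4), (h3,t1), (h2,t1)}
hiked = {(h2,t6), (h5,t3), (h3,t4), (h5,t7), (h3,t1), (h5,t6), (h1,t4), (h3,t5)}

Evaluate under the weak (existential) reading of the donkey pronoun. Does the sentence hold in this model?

"it" takes "a trail" as antecedent — a donkey pronoun bound across the clause boundary.
Weak reading: every hiker h with some mapped-trail has at least one mapped-trail t such that hiked(h,t).
Per hiker: h1:✓  h2:✓  h3:✓  h4:✗  h5:✓
h4 has no witness among its mapped-trails.

False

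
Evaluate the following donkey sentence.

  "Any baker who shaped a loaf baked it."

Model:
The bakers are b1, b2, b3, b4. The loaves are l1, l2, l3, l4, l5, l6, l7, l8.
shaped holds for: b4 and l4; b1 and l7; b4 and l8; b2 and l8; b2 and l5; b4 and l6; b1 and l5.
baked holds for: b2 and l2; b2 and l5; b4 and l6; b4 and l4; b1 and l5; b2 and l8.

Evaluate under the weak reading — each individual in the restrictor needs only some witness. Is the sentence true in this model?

True

"it" takes "a loaf" as antecedent — a donkey pronoun bound across the clause boundary.
Weak reading: every baker b with some shaped-loaf has at least one shaped-loaf l such that baked(b,l).
Per baker: b1:✓  b2:✓  b4:✓
Every baker in the restrictor has a witness.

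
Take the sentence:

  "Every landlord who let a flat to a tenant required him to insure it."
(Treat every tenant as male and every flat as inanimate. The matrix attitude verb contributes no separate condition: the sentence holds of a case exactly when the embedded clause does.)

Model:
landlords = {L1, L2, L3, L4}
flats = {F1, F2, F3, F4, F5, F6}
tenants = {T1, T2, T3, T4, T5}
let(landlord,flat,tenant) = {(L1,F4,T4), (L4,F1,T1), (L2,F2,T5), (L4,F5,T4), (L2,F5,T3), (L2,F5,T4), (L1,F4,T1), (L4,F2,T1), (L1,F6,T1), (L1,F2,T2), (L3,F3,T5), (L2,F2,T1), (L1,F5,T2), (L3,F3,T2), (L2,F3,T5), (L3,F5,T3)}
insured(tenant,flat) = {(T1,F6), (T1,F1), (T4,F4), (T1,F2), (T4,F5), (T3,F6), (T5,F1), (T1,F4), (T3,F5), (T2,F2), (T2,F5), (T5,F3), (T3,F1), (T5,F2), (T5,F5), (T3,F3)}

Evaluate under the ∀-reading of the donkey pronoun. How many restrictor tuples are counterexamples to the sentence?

"him" takes "a tenant" as antecedent and "it" takes "a flat"; both are donkey pronouns co-varying with the restrictor.
Strong reading: for every (l,f,t) with let(l,f,t), insured(t,f).
Restrictor triples: (L1,F2,T2)→insured(T2,F2) ✓  (L1,F4,T1)→insured(T1,F4) ✓  (L1,F4,T4)→insured(T4,F4) ✓  (L1,F5,T2)→insured(T2,F5) ✓  (L1,F6,T1)→insured(T1,F6) ✓  (L2,F2,T1)→insured(T1,F2) ✓  (L2,F2,T5)→insured(T5,F2) ✓  (L2,F3,T5)→insured(T5,F3) ✓  (L2,F5,T3)→insured(T3,F5) ✓  (L2,F5,T4)→insured(T4,F5) ✓  (L3,F3,T2)→insured(T2,F3) ✗  (L3,F3,T5)→insured(T5,F3) ✓  (L3,F5,T3)→insured(T3,F5) ✓  (L4,F1,T1)→insured(T1,F1) ✓  (L4,F2,T1)→insured(T1,F2) ✓  (L4,F5,T4)→insured(T4,F5) ✓
Counterexamples (restrictor triples failing the scope): 1.

1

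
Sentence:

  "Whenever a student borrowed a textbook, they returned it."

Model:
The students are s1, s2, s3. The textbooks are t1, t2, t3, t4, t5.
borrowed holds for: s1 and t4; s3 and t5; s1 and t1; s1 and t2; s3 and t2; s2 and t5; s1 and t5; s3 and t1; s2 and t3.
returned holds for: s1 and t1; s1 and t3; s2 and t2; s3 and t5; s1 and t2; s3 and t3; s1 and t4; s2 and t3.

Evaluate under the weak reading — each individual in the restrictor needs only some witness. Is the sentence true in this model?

"it" takes "a textbook" as antecedent — a donkey pronoun bound across the clause boundary.
Weak reading: every student s with some borrowed-textbook has at least one borrowed-textbook t such that returned(s,t).
Per student: s1:✓  s2:✓  s3:✓
Every student in the restrictor has a witness.

True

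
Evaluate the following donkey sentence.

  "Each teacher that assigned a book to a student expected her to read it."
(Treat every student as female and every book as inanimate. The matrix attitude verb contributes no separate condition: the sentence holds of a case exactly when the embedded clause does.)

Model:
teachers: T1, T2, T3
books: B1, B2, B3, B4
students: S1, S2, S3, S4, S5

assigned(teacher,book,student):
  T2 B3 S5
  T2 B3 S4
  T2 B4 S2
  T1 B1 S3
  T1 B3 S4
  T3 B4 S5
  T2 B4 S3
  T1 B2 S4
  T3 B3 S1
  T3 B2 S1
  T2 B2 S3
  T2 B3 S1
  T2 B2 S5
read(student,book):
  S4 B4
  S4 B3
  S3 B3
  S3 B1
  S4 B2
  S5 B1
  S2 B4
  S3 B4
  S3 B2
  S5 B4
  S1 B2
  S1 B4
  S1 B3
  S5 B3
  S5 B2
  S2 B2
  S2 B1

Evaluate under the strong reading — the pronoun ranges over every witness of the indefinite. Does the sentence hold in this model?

"her" takes "a student" as antecedent and "it" takes "a book"; both are donkey pronouns co-varying with the restrictor.
Strong reading: for every (t,b,s) with assigned(t,b,s), read(s,b).
Restrictor triples: (T1,B1,S3)→read(S3,B1) ✓  (T1,B2,S4)→read(S4,B2) ✓  (T1,B3,S4)→read(S4,B3) ✓  (T2,B2,S3)→read(S3,B2) ✓  (T2,B2,S5)→read(S5,B2) ✓  (T2,B3,S1)→read(S1,B3) ✓  (T2,B3,S4)→read(S4,B3) ✓  (T2,B3,S5)→read(S5,B3) ✓  (T2,B4,S2)→read(S2,B4) ✓  (T2,B4,S3)→read(S3,B4) ✓  (T3,B2,S1)→read(S1,B2) ✓  (T3,B3,S1)→read(S1,B3) ✓  (T3,B4,S5)→read(S5,B4) ✓
Every restrictor triple satisfies the scope.

True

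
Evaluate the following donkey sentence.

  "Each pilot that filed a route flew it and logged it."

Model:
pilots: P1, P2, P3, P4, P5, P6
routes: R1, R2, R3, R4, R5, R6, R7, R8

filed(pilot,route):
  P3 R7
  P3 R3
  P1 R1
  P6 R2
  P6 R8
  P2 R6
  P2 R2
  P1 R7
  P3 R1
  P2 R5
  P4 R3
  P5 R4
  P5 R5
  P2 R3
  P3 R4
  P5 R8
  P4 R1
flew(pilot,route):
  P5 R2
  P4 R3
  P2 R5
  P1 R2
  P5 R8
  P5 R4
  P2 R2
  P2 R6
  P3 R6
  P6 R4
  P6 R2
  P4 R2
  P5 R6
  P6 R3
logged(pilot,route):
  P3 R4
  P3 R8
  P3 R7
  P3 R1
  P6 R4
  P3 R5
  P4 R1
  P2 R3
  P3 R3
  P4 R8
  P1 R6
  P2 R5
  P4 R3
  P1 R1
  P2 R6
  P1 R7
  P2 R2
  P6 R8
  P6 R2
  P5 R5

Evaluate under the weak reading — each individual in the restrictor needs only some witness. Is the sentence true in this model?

False

"it" takes "a route" as antecedent — a donkey pronoun bound across the clause boundary.
Weak reading: every pilot p with some filed-route has at least one filed-route r such that flew(p,r) ∧ logged(p,r).
Per pilot: P1:✗  P2:✓  P3:✗  P4:✓  P5:✗  P6:✓
P1 has no witness among its filed-routes.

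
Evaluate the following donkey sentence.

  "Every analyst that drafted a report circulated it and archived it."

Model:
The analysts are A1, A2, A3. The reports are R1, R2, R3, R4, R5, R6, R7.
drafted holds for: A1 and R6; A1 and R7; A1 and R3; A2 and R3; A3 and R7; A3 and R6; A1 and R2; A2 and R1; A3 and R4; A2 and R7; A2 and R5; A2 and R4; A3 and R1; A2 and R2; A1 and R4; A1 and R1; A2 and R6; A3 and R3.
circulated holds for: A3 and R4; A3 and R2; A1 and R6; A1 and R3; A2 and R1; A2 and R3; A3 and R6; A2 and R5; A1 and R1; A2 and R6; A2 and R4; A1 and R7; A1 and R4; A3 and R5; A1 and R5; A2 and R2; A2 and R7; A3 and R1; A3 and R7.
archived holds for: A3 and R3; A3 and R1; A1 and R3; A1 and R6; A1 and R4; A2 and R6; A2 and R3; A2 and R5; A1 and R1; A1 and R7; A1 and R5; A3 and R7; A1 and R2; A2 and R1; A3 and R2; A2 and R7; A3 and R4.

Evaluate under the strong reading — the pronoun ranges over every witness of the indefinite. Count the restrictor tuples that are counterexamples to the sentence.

"it" takes "a report" as antecedent — a donkey pronoun bound across the clause boundary.
Strong reading: for every (a,r) with drafted(a,r), circulated(a,r) ∧ archived(a,r).
Restrictor pairs: (A1,R1) ✓  (A1,R2) ✗  (A1,R3) ✓  (A1,R4) ✓  (A1,R6) ✓  (A1,R7) ✓  (A2,R1) ✓  (A2,R2) ✗  (A2,R3) ✓  (A2,R4) ✗  (A2,R5) ✓  (A2,R6) ✓  (A2,R7) ✓  (A3,R1) ✓  (A3,R3) ✗  (A3,R4) ✓  (A3,R6) ✗  (A3,R7) ✓
Counterexamples (restrictor pairs failing the scope): 5.

5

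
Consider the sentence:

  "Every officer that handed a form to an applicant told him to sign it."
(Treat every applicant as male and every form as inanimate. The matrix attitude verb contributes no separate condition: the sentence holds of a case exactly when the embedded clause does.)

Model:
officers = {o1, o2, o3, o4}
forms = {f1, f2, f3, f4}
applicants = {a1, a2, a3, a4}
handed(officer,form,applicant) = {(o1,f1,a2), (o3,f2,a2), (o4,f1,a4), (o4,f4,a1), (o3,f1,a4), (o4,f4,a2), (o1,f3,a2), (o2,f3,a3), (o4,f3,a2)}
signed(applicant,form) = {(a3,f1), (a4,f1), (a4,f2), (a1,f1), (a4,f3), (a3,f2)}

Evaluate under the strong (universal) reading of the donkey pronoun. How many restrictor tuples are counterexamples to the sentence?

"him" takes "an applicant" as antecedent and "it" takes "a form"; both are donkey pronouns co-varying with the restrictor.
Strong reading: for every (o,f,a) with handed(o,f,a), signed(a,f).
Restrictor triples: (o1,f1,a2)→signed(a2,f1) ✗  (o1,f3,a2)→signed(a2,f3) ✗  (o2,f3,a3)→signed(a3,f3) ✗  (o3,f1,a4)→signed(a4,f1) ✓  (o3,f2,a2)→signed(a2,f2) ✗  (o4,f1,a4)→signed(a4,f1) ✓  (o4,f3,a2)→signed(a2,f3) ✗  (o4,f4,a1)→signed(a1,f4) ✗  (o4,f4,a2)→signed(a2,f4) ✗
Counterexamples (restrictor triples failing the scope): 7.

7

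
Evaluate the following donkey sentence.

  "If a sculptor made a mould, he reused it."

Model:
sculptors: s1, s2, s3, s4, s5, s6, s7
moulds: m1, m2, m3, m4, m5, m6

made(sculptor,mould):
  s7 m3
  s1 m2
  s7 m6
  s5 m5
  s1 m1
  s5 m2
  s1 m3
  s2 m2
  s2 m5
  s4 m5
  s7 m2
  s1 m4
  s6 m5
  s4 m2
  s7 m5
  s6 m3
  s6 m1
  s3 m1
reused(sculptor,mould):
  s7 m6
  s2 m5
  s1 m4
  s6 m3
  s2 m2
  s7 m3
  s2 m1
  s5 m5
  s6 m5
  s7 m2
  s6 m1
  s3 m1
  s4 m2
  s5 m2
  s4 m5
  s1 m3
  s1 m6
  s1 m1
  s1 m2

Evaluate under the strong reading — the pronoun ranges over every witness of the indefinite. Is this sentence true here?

"it" takes "a mould" as antecedent — a donkey pronoun bound across the clause boundary.
Strong reading: for every (s,m) with made(s,m), reused(s,m).
Restrictor pairs: (s1,m1) ✓  (s1,m2) ✓  (s1,m3) ✓  (s1,m4) ✓  (s2,m2) ✓  (s2,m5) ✓  (s3,m1) ✓  (s4,m2) ✓  (s4,m5) ✓  (s5,m2) ✓  (s5,m5) ✓  (s6,m1) ✓  (s6,m3) ✓  (s6,m5) ✓  (s7,m2) ✓  (s7,m3) ✓  (s7,m5) ✗  (s7,m6) ✓
Counterexample: (s7,m5) is in made but fails the scope.

False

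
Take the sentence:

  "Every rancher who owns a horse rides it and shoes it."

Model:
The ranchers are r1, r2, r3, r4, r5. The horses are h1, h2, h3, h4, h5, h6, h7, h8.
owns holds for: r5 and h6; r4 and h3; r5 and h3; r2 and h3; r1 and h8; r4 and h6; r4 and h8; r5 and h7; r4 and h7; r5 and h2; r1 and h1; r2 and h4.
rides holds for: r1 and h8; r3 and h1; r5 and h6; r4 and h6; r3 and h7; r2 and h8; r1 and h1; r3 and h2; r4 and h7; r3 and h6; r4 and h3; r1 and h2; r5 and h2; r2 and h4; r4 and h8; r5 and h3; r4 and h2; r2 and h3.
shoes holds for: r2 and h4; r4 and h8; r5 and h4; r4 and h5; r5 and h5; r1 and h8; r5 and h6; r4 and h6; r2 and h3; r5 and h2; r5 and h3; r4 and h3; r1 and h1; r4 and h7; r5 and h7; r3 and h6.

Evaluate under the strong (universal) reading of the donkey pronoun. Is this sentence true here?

"it" takes "a horse" as antecedent — a donkey pronoun bound across the clause boundary.
Strong reading: for every (r,h) with owns(r,h), rides(r,h) ∧ shoes(r,h).
Restrictor pairs: (r1,h1) ✓  (r1,h8) ✓  (r2,h3) ✓  (r2,h4) ✓  (r4,h3) ✓  (r4,h6) ✓  (r4,h7) ✓  (r4,h8) ✓  (r5,h2) ✓  (r5,h3) ✓  (r5,h6) ✓  (r5,h7) ✗
Counterexample: (r5,h7) is in owns but fails the scope.

False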